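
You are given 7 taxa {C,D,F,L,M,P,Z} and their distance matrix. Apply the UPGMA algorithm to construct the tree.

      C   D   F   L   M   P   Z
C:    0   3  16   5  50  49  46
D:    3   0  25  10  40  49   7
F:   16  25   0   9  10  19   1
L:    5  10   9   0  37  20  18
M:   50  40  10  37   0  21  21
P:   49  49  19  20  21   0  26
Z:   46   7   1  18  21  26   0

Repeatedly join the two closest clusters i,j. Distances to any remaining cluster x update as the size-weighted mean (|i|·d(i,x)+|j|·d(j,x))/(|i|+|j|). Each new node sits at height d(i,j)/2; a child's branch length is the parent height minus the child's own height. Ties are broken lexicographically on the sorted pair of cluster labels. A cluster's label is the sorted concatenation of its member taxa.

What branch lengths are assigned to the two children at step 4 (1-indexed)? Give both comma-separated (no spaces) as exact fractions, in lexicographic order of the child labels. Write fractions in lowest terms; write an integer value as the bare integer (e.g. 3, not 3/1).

step 1: merge (F,Z) at d=1; branch lengths F→1/2, Z→1/2; new cluster FZ
  updated: d(C,FZ)=31, d(D,FZ)=16, d(FZ,L)=27/2, d(FZ,M)=31/2, d(FZ,P)=45/2
step 2: merge (C,D) at d=3; branch lengths C→3/2, D→3/2; new cluster CD
  updated: d(CD,FZ)=47/2, d(CD,L)=15/2, d(CD,M)=45, d(CD,P)=49
step 3: merge (CD,L) at d=15/2; branch lengths CD→9/4, L→15/4; new cluster CDL
  updated: d(CDL,FZ)=121/6, d(CDL,M)=127/3, d(CDL,P)=118/3
step 4: merge (FZ,M) at d=31/2; branch lengths FZ→29/4, M→31/4; new cluster FMZ
  updated: d(CDL,FMZ)=248/9, d(FMZ,P)=22
step 5: merge (FMZ,P) at d=22; branch lengths FMZ→13/4, P→11; new cluster FMPZ
  updated: d(CDL,FMPZ)=61/2
step 6: merge (CDL,FMPZ) at d=61/2; branch lengths CDL→23/2, FMPZ→17/4; new cluster CDFLMPZ
final tree: (((C:3/2,D:3/2):9/4,L:15/4):23/2,(((F:1/2,Z:1/2):29/4,M:31/4):13/4,P:11):17/4)
total length: 55

29/4,31/4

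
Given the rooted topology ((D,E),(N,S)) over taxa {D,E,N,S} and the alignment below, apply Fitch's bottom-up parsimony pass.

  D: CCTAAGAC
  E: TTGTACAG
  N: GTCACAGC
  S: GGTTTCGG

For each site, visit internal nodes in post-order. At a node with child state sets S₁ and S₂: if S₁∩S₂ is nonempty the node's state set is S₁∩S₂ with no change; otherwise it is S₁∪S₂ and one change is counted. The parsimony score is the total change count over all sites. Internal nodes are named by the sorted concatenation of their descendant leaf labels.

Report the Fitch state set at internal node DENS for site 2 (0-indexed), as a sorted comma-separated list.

T

[col 0] DE: children D:{C}, E:{T} ∪→ {C,T}; cost 1
[col 0] NS: children N:{G}, S:{G} ∩→ {G}; cost 0
[col 0] DENS: children DE:{C,T}, NS:{G} ∪→ {C,G,T}; cost 1
[col 1] DE: children D:{C}, E:{T} ∪→ {C,T}; cost 1
[col 1] NS: children N:{T}, S:{G} ∪→ {G,T}; cost 1
[col 1] DENS: children DE:{C,T}, NS:{G,T} ∩→ {T}; cost 0
[col 2] DE: children D:{T}, E:{G} ∪→ {G,T}; cost 1
[col 2] NS: children N:{C}, S:{T} ∪→ {C,T}; cost 1
[col 2] DENS: children DE:{G,T}, NS:{C,T} ∩→ {T}; cost 0
[col 3] DE: children D:{A}, E:{T} ∪→ {A,T}; cost 1
[col 3] NS: children N:{A}, S:{T} ∪→ {A,T}; cost 1
[col 3] DENS: children DE:{A,T}, NS:{A,T} ∩→ {A,T}; cost 0
[col 4] DE: children D:{A}, E:{A} ∩→ {A}; cost 0
[col 4] NS: children N:{C}, S:{T} ∪→ {C,T}; cost 1
[col 4] DENS: children DE:{A}, NS:{C,T} ∪→ {A,C,T}; cost 1
[col 5] DE: children D:{G}, E:{C} ∪→ {C,G}; cost 1
[col 5] NS: children N:{A}, S:{C} ∪→ {A,C}; cost 1
[col 5] DENS: children DE:{C,G}, NS:{A,C} ∩→ {C}; cost 0
[col 6] DE: children D:{A}, E:{A} ∩→ {A}; cost 0
[col 6] NS: children N:{G}, S:{G} ∩→ {G}; cost 0
[col 6] DENS: children DE:{A}, NS:{G} ∪→ {A,G}; cost 1
[col 7] DE: children D:{C}, E:{G} ∪→ {C,G}; cost 1
[col 7] NS: children N:{C}, S:{G} ∪→ {C,G}; cost 1
[col 7] DENS: children DE:{C,G}, NS:{C,G} ∩→ {C,G}; cost 0
per-site changes: [2, 2, 2, 2, 2, 2, 1, 2]; total = 15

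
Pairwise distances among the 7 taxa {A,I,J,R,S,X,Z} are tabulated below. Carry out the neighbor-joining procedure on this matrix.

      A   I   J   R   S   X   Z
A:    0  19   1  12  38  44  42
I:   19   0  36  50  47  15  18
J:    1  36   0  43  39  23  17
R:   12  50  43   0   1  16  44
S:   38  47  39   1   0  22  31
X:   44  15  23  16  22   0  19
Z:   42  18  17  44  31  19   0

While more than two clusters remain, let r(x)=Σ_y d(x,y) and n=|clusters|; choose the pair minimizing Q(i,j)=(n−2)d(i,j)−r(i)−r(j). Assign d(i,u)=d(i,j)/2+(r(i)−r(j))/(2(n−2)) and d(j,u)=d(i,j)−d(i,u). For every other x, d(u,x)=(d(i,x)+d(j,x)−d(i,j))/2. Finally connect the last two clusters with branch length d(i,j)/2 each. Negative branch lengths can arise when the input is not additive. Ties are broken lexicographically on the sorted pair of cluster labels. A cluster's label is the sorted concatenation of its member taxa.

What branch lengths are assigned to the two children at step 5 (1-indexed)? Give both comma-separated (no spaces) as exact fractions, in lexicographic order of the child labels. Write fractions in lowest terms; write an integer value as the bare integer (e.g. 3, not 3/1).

step 1: merge (R,S) at d=1, Q=-339; branch lengths R→-7/10, S→17/10; new cluster RS
  updated: d(A,RS)=49/2, d(I,RS)=48, d(J,RS)=81/2, d(RS,X)=37/2, d(RS,Z)=37
step 2: merge (A,J) at d=1, Q=-244; branch lengths A→17/8, J→-9/8; new cluster AJ
  updated: d(AJ,I)=27, d(AJ,RS)=32, d(AJ,X)=33, d(AJ,Z)=29
step 3: merge (RS,X) at d=37/2, Q=-331/2; branch lengths RS→211/12, X→11/12; new cluster RSX
  updated: d(AJ,RSX)=93/4, d(I,RSX)=89/4, d(RSX,Z)=75/4
step 4: merge (AJ,RSX) at d=93/4, Q=-97; branch lengths AJ→123/8, RSX→63/8; new cluster AJRSX
  updated: d(AJRSX,I)=13, d(AJRSX,Z)=49/4
step 5: merge (AJRSX,I) at d=13, Q=-173/4; branch lengths AJRSX→29/8, I→75/8; new cluster AIJRSX
  updated: d(AIJRSX,Z)=69/8
step 6: merge (AIJRSX,Z) at d=69/8; branch lengths AIJRSX→69/16, Z→69/16; new cluster AIJRSXZ
final tree: ((((A:17/8,J:-9/8):123/8,((R:-7/10,S:17/10):211/12,X:11/12):63/8):29/8,I:75/8):69/16,Z:69/16)
total length: 523/8

29/8,75/8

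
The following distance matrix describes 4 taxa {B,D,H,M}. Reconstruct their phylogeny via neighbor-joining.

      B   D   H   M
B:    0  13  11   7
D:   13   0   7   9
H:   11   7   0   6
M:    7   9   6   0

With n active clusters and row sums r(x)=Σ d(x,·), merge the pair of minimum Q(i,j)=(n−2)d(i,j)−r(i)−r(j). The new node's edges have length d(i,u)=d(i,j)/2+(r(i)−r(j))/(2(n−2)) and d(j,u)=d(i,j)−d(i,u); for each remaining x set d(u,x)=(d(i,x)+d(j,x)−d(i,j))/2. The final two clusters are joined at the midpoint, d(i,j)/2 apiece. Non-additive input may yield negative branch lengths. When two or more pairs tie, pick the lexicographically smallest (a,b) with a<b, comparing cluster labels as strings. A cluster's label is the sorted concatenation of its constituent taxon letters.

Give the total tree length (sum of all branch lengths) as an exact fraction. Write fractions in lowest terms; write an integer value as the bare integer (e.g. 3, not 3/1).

step 1: merge (B,M) at d=7, Q=-39; branch lengths B→23/4, M→5/4; new cluster BM
  updated: d(BM,D)=15/2, d(BM,H)=5
step 2: merge (BM,D) at d=15/2, Q=-39/2; branch lengths BM→11/4, D→19/4; new cluster BDM
  updated: d(BDM,H)=9/4
step 3: merge (BDM,H) at d=9/4; branch lengths BDM→9/8, H→9/8; new cluster BDHM
final tree: (((B:23/4,M:5/4):11/4,D:19/4):9/8,H:9/8)
total length: 67/4

67/4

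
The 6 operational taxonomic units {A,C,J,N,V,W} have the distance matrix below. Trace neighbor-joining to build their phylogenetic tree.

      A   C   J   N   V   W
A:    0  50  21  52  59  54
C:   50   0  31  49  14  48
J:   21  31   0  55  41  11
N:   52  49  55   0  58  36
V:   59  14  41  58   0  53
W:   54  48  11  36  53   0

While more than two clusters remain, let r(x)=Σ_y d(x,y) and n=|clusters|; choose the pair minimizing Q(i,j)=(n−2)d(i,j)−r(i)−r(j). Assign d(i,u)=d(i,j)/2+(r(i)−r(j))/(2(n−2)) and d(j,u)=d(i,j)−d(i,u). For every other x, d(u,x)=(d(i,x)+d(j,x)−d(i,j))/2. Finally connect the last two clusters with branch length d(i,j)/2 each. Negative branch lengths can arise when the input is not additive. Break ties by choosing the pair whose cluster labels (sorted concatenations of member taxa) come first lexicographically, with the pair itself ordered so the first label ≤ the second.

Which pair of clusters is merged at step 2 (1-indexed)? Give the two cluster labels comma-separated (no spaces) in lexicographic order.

1. join C+V (d=14, Q=-361) ⇒ CV; edges |C|=23/8, |V|=89/8
  updated: d(A,CV)=95/2, d(CV,J)=29, d(CV,N)=93/2, d(CV,W)=87/2
2. join A+J (d=21, Q=-455/2) ⇒ AJ; edges |A|=81/4, |J|=3/4
  updated: d(AJ,CV)=111/4, d(AJ,N)=43, d(AJ,W)=22
3. join AJ+CV (d=111/4, Q=-155) ⇒ ACJV; edges |AJ|=61/8, |CV|=161/8
  updated: d(ACJV,N)=247/8, d(ACJV,W)=151/8
4. join ACJV+N (d=247/8, Q=-343/4) ⇒ ACJNV; edges |ACJV|=55/8, |N|=24
  updated: d(ACJNV,W)=12
5. join ACJNV+W (d=12) ⇒ ACJNVW; edges |ACJNV|=6, |W|=6
final tree: ((((A:81/4,J:3/4):61/8,(C:23/8,V:89/8):161/8):55/8,N:24):6,W:6)
total length: 845/8

A,J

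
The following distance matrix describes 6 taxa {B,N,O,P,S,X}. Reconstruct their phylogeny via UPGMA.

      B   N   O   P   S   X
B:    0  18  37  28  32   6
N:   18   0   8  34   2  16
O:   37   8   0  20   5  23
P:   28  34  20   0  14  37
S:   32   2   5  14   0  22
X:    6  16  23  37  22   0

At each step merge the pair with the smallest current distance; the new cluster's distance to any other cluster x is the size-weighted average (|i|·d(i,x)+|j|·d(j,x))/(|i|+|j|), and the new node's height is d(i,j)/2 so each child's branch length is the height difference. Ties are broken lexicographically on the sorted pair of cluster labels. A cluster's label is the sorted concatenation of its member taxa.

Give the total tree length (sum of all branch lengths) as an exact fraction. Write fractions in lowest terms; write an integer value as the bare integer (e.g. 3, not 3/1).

iteration 1: select N,S (d=2); attach at lengths (1, 1); label the merged cluster NS
  updated: d(B,NS)=25, d(NS,O)=13/2, d(NS,P)=24, d(NS,X)=19
iteration 2: select B,X (d=6); attach at lengths (3, 3); label the merged cluster BX
  updated: d(BX,NS)=22, d(BX,O)=30, d(BX,P)=65/2
iteration 3: select NS,O (d=13/2); attach at lengths (9/4, 13/4); label the merged cluster NOS
  updated: d(BX,NOS)=74/3, d(NOS,P)=68/3
iteration 4: select NOS,P (d=68/3); attach at lengths (97/12, 34/3); label the merged cluster NOPS
  updated: d(BX,NOPS)=213/8
iteration 5: select BX,NOPS (d=213/8); attach at lengths (165/16, 95/48); label the merged cluster BNOPSX
final tree: ((B:3,X:3):165/16,(((N:1,S:1):9/4,O:13/4):97/12,P:34/3):95/48)
total length: 1085/24

1085/24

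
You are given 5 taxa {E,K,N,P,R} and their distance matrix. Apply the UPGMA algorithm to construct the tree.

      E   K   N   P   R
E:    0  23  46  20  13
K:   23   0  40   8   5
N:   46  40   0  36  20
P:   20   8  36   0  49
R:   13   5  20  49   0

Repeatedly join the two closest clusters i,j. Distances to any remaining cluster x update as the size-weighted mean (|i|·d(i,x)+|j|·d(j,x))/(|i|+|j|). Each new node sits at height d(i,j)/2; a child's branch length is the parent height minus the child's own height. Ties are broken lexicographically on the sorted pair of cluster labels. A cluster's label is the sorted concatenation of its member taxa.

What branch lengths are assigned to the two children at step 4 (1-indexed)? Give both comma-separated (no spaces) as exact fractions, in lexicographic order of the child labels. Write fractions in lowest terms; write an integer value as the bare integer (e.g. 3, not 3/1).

1. join K+R (d=5) ⇒ KR; edges |K|=5/2, |R|=5/2
  updated: d(E,KR)=18, d(KR,N)=30, d(KR,P)=57/2
2. join E+KR (d=18) ⇒ EKR; edges |E|=9, |KR|=13/2
  updated: d(EKR,N)=106/3, d(EKR,P)=77/3
3. join EKR+P (d=77/3) ⇒ EKPR; edges |EKR|=23/6, |P|=77/6
  updated: d(EKPR,N)=71/2
4. join EKPR+N (d=71/2) ⇒ EKNPR; edges |EKPR|=59/12, |N|=71/4
final tree: (((E:9,(K:5/2,R:5/2):13/2):23/6,P:77/6):59/12,N:71/4)
total length: 359/6

59/12,71/4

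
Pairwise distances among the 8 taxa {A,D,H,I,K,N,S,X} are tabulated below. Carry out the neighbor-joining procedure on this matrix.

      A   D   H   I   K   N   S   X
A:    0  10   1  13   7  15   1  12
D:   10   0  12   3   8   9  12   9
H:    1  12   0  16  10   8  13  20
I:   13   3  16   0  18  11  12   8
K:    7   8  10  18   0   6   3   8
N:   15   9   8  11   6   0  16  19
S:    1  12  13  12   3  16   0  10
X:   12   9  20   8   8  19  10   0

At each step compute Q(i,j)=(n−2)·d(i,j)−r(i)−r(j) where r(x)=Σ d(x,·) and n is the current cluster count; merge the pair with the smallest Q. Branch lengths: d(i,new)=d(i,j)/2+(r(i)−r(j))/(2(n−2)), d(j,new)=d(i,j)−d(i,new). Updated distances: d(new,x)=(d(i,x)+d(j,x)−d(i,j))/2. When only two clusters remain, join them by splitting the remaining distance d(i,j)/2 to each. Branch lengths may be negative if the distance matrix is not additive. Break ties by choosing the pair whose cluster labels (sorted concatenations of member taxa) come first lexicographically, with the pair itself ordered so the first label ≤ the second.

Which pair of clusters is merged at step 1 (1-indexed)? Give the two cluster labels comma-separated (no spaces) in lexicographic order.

A,H

step 1: merge (A,H) at d=1, Q=-133; branch lengths A→-5/4, H→9/4; new cluster AH
  updated: d(AH,D)=21/2, d(AH,I)=14, d(AH,K)=8, d(AH,N)=11, d(AH,S)=13/2, d(AH,X)=31/2
step 2: merge (D,I) at d=3, Q=-205/2; branch lengths D→1/20, I→59/20; new cluster DI
  updated: d(AH,DI)=43/4, d(DI,K)=23/2, d(DI,N)=17/2, d(DI,S)=21/2, d(DI,X)=7
step 3: merge (DI,X) at d=7, Q=-319/4; branch lengths DI→67/32, X→157/32; new cluster DIX
  updated: d(AH,DIX)=77/8, d(DIX,K)=25/4, d(DIX,N)=41/4, d(DIX,S)=27/4
step 4: merge (K,N) at d=6, Q=-97/2; branch lengths K→-1/3, N→19/3; new cluster KN
  updated: d(AH,KN)=13/2, d(DIX,KN)=21/4, d(KN,S)=13/2
step 5: merge (AH,S) at d=13/2, Q=-235/8; branch lengths AH→127/32, S→81/32; new cluster AHS
  updated: d(AHS,DIX)=79/16, d(AHS,KN)=13/4
step 6: merge (AHS,DIX) at d=79/16, Q=-215/16; branch lengths AHS→47/32, DIX→111/32; new cluster ADHISX
  updated: d(ADHISX,KN)=57/32
step 7: merge (ADHISX,KN) at d=57/32; branch lengths ADHISX→57/64, KN→57/64; new cluster ADHIKNSX
final tree: ((((A:-5/4,H:9/4):127/32,S:81/32):47/32,((D:1/20,I:59/20):67/32,X:157/32):111/32):57/64,(K:-1/3,N:19/3):57/64)
total length: 967/32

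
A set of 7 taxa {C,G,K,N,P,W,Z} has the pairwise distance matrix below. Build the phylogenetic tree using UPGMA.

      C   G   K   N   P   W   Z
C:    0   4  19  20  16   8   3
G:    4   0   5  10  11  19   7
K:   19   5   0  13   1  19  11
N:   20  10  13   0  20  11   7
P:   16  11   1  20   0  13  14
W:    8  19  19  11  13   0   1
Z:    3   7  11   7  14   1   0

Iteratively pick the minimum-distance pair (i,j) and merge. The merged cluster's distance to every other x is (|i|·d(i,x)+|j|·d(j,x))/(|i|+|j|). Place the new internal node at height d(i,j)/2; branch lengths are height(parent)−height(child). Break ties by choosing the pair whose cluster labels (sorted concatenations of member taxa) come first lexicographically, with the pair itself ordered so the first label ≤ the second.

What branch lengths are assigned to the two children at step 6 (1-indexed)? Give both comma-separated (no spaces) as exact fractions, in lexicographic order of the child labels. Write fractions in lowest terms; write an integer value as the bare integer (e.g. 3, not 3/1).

1. join K+P (d=1) ⇒ KP; edges |K|=1/2, |P|=1/2
  updated: d(C,KP)=35/2, d(G,KP)=8, d(KP,N)=33/2, d(KP,W)=16, d(KP,Z)=25/2
2. join W+Z (d=1) ⇒ WZ; edges |W|=1/2, |Z|=1/2
  updated: d(C,WZ)=11/2, d(G,WZ)=13, d(KP,WZ)=57/4, d(N,WZ)=9
3. join C+G (d=4) ⇒ CG; edges |C|=2, |G|=2
  updated: d(CG,KP)=51/4, d(CG,N)=15, d(CG,WZ)=37/4
4. join N+WZ (d=9) ⇒ NWZ; edges |N|=9/2, |WZ|=4
  updated: d(CG,NWZ)=67/6, d(KP,NWZ)=15
5. join CG+NWZ (d=67/6) ⇒ CGNWZ; edges |CG|=43/12, |NWZ|=13/12
  updated: d(CGNWZ,KP)=141/10
6. join CGNWZ+KP (d=141/10) ⇒ CGKNPWZ; edges |CGNWZ|=22/15, |KP|=131/20
final tree: (((C:2,G:2):43/12,(N:9/2,(W:1/2,Z:1/2):4):13/12):22/15,(K:1/2,P:1/2):131/20)
total length: 1631/60

22/15,131/20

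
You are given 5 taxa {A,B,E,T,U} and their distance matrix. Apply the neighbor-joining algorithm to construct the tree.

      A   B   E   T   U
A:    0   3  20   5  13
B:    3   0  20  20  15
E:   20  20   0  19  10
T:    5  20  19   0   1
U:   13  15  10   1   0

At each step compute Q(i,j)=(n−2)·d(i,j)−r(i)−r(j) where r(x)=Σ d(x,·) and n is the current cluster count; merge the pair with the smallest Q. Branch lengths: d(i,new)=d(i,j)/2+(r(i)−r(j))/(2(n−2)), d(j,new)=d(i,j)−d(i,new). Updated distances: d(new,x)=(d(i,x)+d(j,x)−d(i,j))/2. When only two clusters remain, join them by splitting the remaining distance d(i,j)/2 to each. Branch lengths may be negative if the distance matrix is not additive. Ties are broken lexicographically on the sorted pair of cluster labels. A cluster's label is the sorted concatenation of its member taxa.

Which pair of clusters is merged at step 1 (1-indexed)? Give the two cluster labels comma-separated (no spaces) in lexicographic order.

A,B

iteration 1: select A,B (d=3, Q=-90); attach at lengths (-4/3, 13/3); label the merged cluster AB
  updated: d(AB,E)=37/2, d(AB,T)=11, d(AB,U)=25/2
iteration 2: select AB,E (d=37/2, Q=-105/2); attach at lengths (63/8, 85/8); label the merged cluster ABE
  updated: d(ABE,T)=23/4, d(ABE,U)=2
iteration 3: select ABE,T (d=23/4, Q=-35/4); attach at lengths (27/8, 19/8); label the merged cluster ABET
  updated: d(ABET,U)=-11/8
iteration 4: select ABET,U (d=-11/8); attach at lengths (-11/16, -11/16); label the merged cluster ABETU
final tree: ((((A:-4/3,B:13/3):63/8,E:85/8):27/8,T:19/8):-11/16,U:-11/16)
total length: 207/8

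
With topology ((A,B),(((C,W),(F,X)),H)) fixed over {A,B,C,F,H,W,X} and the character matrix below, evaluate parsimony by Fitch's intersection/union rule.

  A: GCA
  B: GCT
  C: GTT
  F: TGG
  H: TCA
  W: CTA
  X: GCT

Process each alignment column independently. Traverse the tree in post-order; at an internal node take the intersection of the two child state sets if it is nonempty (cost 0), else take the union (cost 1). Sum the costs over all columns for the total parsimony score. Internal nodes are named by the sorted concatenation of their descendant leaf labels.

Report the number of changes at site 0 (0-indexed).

site 0, node AB: A={G} ∩ B={G} → {G} (+0)
site 0, node CW: C={G} ∪ W={C} → {C,G} (+1)
site 0, node FX: F={T} ∪ X={G} → {G,T} (+1)
site 0, node CFWX: CW={C,G} ∩ FX={G,T} → {G} (+0)
site 0, node CFHWX: CFWX={G} ∪ H={T} → {G,T} (+1)
site 0, node ABCFHWX: AB={G} ∩ CFHWX={G,T} → {G} (+0)
site 1, node AB: A={C} ∩ B={C} → {C} (+0)
site 1, node CW: C={T} ∩ W={T} → {T} (+0)
site 1, node FX: F={G} ∪ X={C} → {C,G} (+1)
site 1, node CFWX: CW={T} ∪ FX={C,G} → {C,G,T} (+1)
site 1, node CFHWX: CFWX={C,G,T} ∩ H={C} → {C} (+0)
site 1, node ABCFHWX: AB={C} ∩ CFHWX={C} → {C} (+0)
site 2, node AB: A={A} ∪ B={T} → {A,T} (+1)
site 2, node CW: C={T} ∪ W={A} → {A,T} (+1)
site 2, node FX: F={G} ∪ X={T} → {G,T} (+1)
site 2, node CFWX: CW={A,T} ∩ FX={G,T} → {T} (+0)
site 2, node CFHWX: CFWX={T} ∪ H={A} → {A,T} (+1)
site 2, node ABCFHWX: AB={A,T} ∩ CFHWX={A,T} → {A,T} (+0)
per-site changes: [3, 2, 4]; total = 9

3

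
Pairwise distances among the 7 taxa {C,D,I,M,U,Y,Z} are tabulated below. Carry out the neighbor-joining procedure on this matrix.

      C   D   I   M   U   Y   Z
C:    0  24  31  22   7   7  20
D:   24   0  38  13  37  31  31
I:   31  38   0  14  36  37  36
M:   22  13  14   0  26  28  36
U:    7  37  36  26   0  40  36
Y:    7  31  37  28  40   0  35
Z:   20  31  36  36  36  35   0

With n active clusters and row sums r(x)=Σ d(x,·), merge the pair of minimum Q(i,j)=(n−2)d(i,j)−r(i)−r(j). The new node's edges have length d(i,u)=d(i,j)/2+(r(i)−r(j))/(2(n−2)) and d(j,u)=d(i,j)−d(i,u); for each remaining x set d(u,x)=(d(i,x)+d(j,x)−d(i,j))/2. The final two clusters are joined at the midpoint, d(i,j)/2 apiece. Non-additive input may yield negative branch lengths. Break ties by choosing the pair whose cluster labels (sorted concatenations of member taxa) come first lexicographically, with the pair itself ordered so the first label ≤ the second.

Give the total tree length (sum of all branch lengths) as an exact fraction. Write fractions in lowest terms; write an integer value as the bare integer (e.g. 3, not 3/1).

2651/32

iteration 1: select I,M (d=14, Q=-261); attach at lengths (123/10, 17/10); label the merged cluster IM
  updated: d(C,IM)=39/2, d(D,IM)=37/2, d(IM,U)=24, d(IM,Y)=51/2, d(IM,Z)=29
iteration 2: select C,U (d=7, Q=-387/2); attach at lengths (-77/16, 189/16); label the merged cluster CU
  updated: d(CU,D)=27, d(CU,IM)=73/4, d(CU,Y)=20, d(CU,Z)=49/2
iteration 3: select D,IM (d=37/2, Q=-573/4); attach at lengths (287/24, 157/24); label the merged cluster DIM
  updated: d(CU,DIM)=107/8, d(DIM,Y)=19, d(DIM,Z)=83/4
iteration 4: select CU,Y (d=20, Q=-735/8); attach at lengths (191/32, 449/32); label the merged cluster CUY
  updated: d(CUY,DIM)=99/16, d(CUY,Z)=79/4
iteration 5: select CUY,DIM (d=99/16, Q=-747/16); attach at lengths (83/32, 115/32); label the merged cluster CDIMUY
  updated: d(CDIMUY,Z)=549/32
iteration 6: select CDIMUY,Z (d=549/32); attach at lengths (549/64, 549/64); label the merged cluster CDIMUYZ
final tree: ((((C:-77/16,U:189/16):191/32,Y:449/32):83/32,(D:287/24,(I:123/10,M:17/10):157/24):115/32):549/64,Z:549/64)
total length: 2651/32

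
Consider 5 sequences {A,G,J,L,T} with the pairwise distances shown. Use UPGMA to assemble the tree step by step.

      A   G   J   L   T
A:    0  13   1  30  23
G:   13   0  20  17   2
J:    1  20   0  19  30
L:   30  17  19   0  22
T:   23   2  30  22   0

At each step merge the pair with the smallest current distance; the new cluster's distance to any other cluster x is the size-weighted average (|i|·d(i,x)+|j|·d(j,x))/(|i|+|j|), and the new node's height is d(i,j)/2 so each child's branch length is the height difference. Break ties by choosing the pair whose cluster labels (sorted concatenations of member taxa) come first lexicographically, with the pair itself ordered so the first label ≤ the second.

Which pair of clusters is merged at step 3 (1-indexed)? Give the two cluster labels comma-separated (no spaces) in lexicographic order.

GT,L

iteration 1: select A,J (d=1); attach at lengths (1/2, 1/2); label the merged cluster AJ
  updated: d(AJ,G)=33/2, d(AJ,L)=49/2, d(AJ,T)=53/2
iteration 2: select G,T (d=2); attach at lengths (1, 1); label the merged cluster GT
  updated: d(AJ,GT)=43/2, d(GT,L)=39/2
iteration 3: select GT,L (d=39/2); attach at lengths (35/4, 39/4); label the merged cluster GLT
  updated: d(AJ,GLT)=45/2
iteration 4: select AJ,GLT (d=45/2); attach at lengths (43/4, 3/2); label the merged cluster AGJLT
final tree: ((A:1/2,J:1/2):43/4,((G:1,T:1):35/4,L:39/4):3/2)
total length: 135/4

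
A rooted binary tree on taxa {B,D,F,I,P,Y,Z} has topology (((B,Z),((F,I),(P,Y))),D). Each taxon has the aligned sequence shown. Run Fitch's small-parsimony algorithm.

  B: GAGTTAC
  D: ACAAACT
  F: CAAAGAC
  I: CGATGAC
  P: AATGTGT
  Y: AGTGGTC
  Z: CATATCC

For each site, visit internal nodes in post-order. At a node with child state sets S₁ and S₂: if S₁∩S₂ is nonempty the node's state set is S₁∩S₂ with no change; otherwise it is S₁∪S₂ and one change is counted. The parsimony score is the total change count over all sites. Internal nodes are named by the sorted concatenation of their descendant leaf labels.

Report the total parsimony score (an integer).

21

site 0, node BZ: B={G} ∪ Z={C} → {C,G} (+1)
site 0, node FI: F={C} ∩ I={C} → {C} (+0)
site 0, node PY: P={A} ∩ Y={A} → {A} (+0)
site 0, node FIPY: FI={C} ∪ PY={A} → {A,C} (+1)
site 0, node BFIPYZ: BZ={C,G} ∩ FIPY={A,C} → {C} (+0)
site 0, node BDFIPYZ: BFIPYZ={C} ∪ D={A} → {A,C} (+1)
site 1, node BZ: B={A} ∩ Z={A} → {A} (+0)
site 1, node FI: F={A} ∪ I={G} → {A,G} (+1)
site 1, node PY: P={A} ∪ Y={G} → {A,G} (+1)
site 1, node FIPY: FI={A,G} ∩ PY={A,G} → {A,G} (+0)
site 1, node BFIPYZ: BZ={A} ∩ FIPY={A,G} → {A} (+0)
site 1, node BDFIPYZ: BFIPYZ={A} ∪ D={C} → {A,C} (+1)
site 2, node BZ: B={G} ∪ Z={T} → {G,T} (+1)
site 2, node FI: F={A} ∩ I={A} → {A} (+0)
site 2, node PY: P={T} ∩ Y={T} → {T} (+0)
site 2, node FIPY: FI={A} ∪ PY={T} → {A,T} (+1)
site 2, node BFIPYZ: BZ={G,T} ∩ FIPY={A,T} → {T} (+0)
site 2, node BDFIPYZ: BFIPYZ={T} ∪ D={A} → {A,T} (+1)
site 3, node BZ: B={T} ∪ Z={A} → {A,T} (+1)
site 3, node FI: F={A} ∪ I={T} → {A,T} (+1)
site 3, node PY: P={G} ∩ Y={G} → {G} (+0)
site 3, node FIPY: FI={A,T} ∪ PY={G} → {A,G,T} (+1)
site 3, node BFIPYZ: BZ={A,T} ∩ FIPY={A,G,T} → {A,T} (+0)
site 3, node BDFIPYZ: BFIPYZ={A,T} ∩ D={A} → {A} (+0)
site 4, node BZ: B={T} ∩ Z={T} → {T} (+0)
site 4, node FI: F={G} ∩ I={G} → {G} (+0)
site 4, node PY: P={T} ∪ Y={G} → {G,T} (+1)
site 4, node FIPY: FI={G} ∩ PY={G,T} → {G} (+0)
site 4, node BFIPYZ: BZ={T} ∪ FIPY={G} → {G,T} (+1)
site 4, node BDFIPYZ: BFIPYZ={G,T} ∪ D={A} → {A,G,T} (+1)
site 5, node BZ: B={A} ∪ Z={C} → {A,C} (+1)
site 5, node FI: F={A} ∩ I={A} → {A} (+0)
site 5, node PY: P={G} ∪ Y={T} → {G,T} (+1)
site 5, node FIPY: FI={A} ∪ PY={G,T} → {A,G,T} (+1)
site 5, node BFIPYZ: BZ={A,C} ∩ FIPY={A,G,T} → {A} (+0)
site 5, node BDFIPYZ: BFIPYZ={A} ∪ D={C} → {A,C} (+1)
site 6, node BZ: B={C} ∩ Z={C} → {C} (+0)
site 6, node FI: F={C} ∩ I={C} → {C} (+0)
site 6, node PY: P={T} ∪ Y={C} → {C,T} (+1)
site 6, node FIPY: FI={C} ∩ PY={C,T} → {C} (+0)
site 6, node BFIPYZ: BZ={C} ∩ FIPY={C} → {C} (+0)
site 6, node BDFIPYZ: BFIPYZ={C} ∪ D={T} → {C,T} (+1)
per-site changes: [3, 3, 3, 3, 3, 4, 2]; total = 21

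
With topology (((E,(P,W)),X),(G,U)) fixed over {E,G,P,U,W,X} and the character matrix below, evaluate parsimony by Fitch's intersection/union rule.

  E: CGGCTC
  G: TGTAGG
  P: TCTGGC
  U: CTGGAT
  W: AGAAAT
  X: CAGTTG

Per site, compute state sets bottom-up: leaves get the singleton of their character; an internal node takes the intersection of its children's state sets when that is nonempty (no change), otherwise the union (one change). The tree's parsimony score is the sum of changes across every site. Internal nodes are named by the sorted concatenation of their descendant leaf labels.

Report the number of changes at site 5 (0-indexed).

PW@0: {T} ∪ {A} = {A,T} (union, +1)
EPW@0: {C} ∪ {A,T} = {A,C,T} (union, +1)
EPWX@0: {A,C,T} ∩ {C} = {C} (intersection, +0)
GU@0: {T} ∪ {C} = {C,T} (union, +1)
EGPUWX@0: {C} ∩ {C,T} = {C} (intersection, +0)
PW@1: {C} ∪ {G} = {C,G} (union, +1)
EPW@1: {G} ∩ {C,G} = {G} (intersection, +0)
EPWX@1: {G} ∪ {A} = {A,G} (union, +1)
GU@1: {G} ∪ {T} = {G,T} (union, +1)
EGPUWX@1: {A,G} ∩ {G,T} = {G} (intersection, +0)
PW@2: {T} ∪ {A} = {A,T} (union, +1)
EPW@2: {G} ∪ {A,T} = {A,G,T} (union, +1)
EPWX@2: {A,G,T} ∩ {G} = {G} (intersection, +0)
GU@2: {T} ∪ {G} = {G,T} (union, +1)
EGPUWX@2: {G} ∩ {G,T} = {G} (intersection, +0)
PW@3: {G} ∪ {A} = {A,G} (union, +1)
EPW@3: {C} ∪ {A,G} = {A,C,G} (union, +1)
EPWX@3: {A,C,G} ∪ {T} = {A,C,G,T} (union, +1)
GU@3: {A} ∪ {G} = {A,G} (union, +1)
EGPUWX@3: {A,C,G,T} ∩ {A,G} = {A,G} (intersection, +0)
PW@4: {G} ∪ {A} = {A,G} (union, +1)
EPW@4: {T} ∪ {A,G} = {A,G,T} (union, +1)
EPWX@4: {A,G,T} ∩ {T} = {T} (intersection, +0)
GU@4: {G} ∪ {A} = {A,G} (union, +1)
EGPUWX@4: {T} ∪ {A,G} = {A,G,T} (union, +1)
PW@5: {C} ∪ {T} = {C,T} (union, +1)
EPW@5: {C} ∩ {C,T} = {C} (intersection, +0)
EPWX@5: {C} ∪ {G} = {C,G} (union, +1)
GU@5: {G} ∪ {T} = {G,T} (union, +1)
EGPUWX@5: {C,G} ∩ {G,T} = {G} (intersection, +0)
per-site changes: [3, 3, 3, 4, 4, 3]; total = 20

3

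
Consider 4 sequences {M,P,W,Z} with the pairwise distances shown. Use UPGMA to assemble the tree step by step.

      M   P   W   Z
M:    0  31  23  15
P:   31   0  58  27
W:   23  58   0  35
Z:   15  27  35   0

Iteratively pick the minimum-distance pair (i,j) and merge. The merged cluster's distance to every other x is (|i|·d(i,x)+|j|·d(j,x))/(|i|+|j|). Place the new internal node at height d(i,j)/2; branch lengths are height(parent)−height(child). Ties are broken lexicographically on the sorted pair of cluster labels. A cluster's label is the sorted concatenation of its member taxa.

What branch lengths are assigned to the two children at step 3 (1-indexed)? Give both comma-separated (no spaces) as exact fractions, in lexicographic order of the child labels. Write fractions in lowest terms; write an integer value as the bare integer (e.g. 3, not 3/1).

step 1: merge (M,Z) at d=15; branch lengths M→15/2, Z→15/2; new cluster MZ
  updated: d(MZ,P)=29, d(MZ,W)=29
step 2: merge (MZ,P) at d=29; branch lengths MZ→7, P→29/2; new cluster MPZ
  updated: d(MPZ,W)=116/3
step 3: merge (MPZ,W) at d=116/3; branch lengths MPZ→29/6, W→58/3; new cluster MPWZ
final tree: (((M:15/2,Z:15/2):7,P:29/2):29/6,W:58/3)
total length: 182/3

29/6,58/3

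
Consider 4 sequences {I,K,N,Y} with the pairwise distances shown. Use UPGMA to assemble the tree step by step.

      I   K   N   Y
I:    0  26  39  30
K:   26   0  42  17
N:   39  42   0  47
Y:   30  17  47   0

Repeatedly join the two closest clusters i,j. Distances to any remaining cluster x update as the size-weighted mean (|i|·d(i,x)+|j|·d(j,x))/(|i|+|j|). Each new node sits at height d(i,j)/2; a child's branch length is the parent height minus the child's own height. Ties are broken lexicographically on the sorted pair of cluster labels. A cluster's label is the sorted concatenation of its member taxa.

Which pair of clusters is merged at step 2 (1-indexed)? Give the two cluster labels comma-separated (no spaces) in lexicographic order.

step 1: merge (K,Y) at d=17; branch lengths K→17/2, Y→17/2; new cluster KY
  updated: d(I,KY)=28, d(KY,N)=89/2
step 2: merge (I,KY) at d=28; branch lengths I→14, KY→11/2; new cluster IKY
  updated: d(IKY,N)=128/3
step 3: merge (IKY,N) at d=128/3; branch lengths IKY→22/3, N→64/3; new cluster IKNY
final tree: ((I:14,(K:17/2,Y:17/2):11/2):22/3,N:64/3)
total length: 391/6

I,KY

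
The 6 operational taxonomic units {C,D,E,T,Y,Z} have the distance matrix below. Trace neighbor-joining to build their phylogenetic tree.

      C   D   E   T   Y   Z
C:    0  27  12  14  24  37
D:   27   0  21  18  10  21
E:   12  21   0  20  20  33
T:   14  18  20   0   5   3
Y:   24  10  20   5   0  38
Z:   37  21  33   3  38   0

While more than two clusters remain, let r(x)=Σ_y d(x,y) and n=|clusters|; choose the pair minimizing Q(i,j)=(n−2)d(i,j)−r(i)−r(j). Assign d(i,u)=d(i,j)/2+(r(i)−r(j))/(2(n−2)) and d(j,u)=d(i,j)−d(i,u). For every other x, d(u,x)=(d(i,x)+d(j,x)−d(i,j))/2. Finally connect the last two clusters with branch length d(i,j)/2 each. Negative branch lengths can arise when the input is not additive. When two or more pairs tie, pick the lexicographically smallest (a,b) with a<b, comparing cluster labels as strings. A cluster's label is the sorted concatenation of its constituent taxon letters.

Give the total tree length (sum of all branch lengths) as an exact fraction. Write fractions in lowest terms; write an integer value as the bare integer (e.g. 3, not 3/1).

189/4

iteration 1: select T,Z (d=3, Q=-180); attach at lengths (-15/2, 21/2); label the merged cluster TZ
  updated: d(C,TZ)=24, d(D,TZ)=18, d(E,TZ)=25, d(TZ,Y)=20
iteration 2: select C,E (d=12, Q=-129); attach at lengths (15/2, 9/2); label the merged cluster CE
  updated: d(CE,D)=18, d(CE,TZ)=37/2, d(CE,Y)=16
iteration 3: select CE,TZ (d=37/2, Q=-72); attach at lengths (33/4, 41/4); label the merged cluster CETZ
  updated: d(CETZ,D)=35/4, d(CETZ,Y)=35/4
iteration 4: select CETZ,D (d=35/4, Q=-55/2); attach at lengths (15/4, 5); label the merged cluster CDETZ
  updated: d(CDETZ,Y)=5
iteration 5: select CDETZ,Y (d=5); attach at lengths (5/2, 5/2); label the merged cluster CDETYZ
final tree: ((((C:15/2,E:9/2):33/4,(T:-15/2,Z:21/2):41/4):15/4,D:5):5/2,Y:5/2)
total length: 189/4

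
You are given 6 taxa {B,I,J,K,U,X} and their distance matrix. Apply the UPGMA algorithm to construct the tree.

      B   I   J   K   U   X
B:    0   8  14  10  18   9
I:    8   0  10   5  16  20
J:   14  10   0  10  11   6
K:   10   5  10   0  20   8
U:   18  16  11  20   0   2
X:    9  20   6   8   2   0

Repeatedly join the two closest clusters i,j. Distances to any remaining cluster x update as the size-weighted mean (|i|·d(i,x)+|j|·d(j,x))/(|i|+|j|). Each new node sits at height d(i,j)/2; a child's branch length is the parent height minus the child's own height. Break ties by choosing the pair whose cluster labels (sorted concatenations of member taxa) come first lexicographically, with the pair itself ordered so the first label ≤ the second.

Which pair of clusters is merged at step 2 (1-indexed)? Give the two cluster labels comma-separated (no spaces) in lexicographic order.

I,K

iteration 1: select U,X (d=2); attach at lengths (1, 1); label the merged cluster UX
  updated: d(B,UX)=27/2, d(I,UX)=18, d(J,UX)=17/2, d(K,UX)=14
iteration 2: select I,K (d=5); attach at lengths (5/2, 5/2); label the merged cluster IK
  updated: d(B,IK)=9, d(IK,J)=10, d(IK,UX)=16
iteration 3: select J,UX (d=17/2); attach at lengths (17/4, 13/4); label the merged cluster JUX
  updated: d(B,JUX)=41/3, d(IK,JUX)=14
iteration 4: select B,IK (d=9); attach at lengths (9/2, 2); label the merged cluster BIK
  updated: d(BIK,JUX)=125/9
iteration 5: select BIK,JUX (d=125/9); attach at lengths (22/9, 97/36); label the merged cluster BIJKUX
final tree: ((B:9/2,(I:5/2,K:5/2):2):22/9,(J:17/4,(U:1,X:1):13/4):97/36)
total length: 941/36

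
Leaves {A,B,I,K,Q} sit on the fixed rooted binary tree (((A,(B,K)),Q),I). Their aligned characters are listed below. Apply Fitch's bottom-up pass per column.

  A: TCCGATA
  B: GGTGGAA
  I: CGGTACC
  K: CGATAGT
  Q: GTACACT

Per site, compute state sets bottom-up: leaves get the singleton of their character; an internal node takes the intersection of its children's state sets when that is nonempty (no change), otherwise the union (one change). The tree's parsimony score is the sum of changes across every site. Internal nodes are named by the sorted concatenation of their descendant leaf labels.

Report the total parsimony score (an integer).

18

[col 0] BK: children B:{G}, K:{C} ∪→ {C,G}; cost 1
[col 0] ABK: children A:{T}, BK:{C,G} ∪→ {C,G,T}; cost 1
[col 0] ABKQ: children ABK:{C,G,T}, Q:{G} ∩→ {G}; cost 0
[col 0] ABIKQ: children ABKQ:{G}, I:{C} ∪→ {C,G}; cost 1
[col 1] BK: children B:{G}, K:{G} ∩→ {G}; cost 0
[col 1] ABK: children A:{C}, BK:{G} ∪→ {C,G}; cost 1
[col 1] ABKQ: children ABK:{C,G}, Q:{T} ∪→ {C,G,T}; cost 1
[col 1] ABIKQ: children ABKQ:{C,G,T}, I:{G} ∩→ {G}; cost 0
[col 2] BK: children B:{T}, K:{A} ∪→ {A,T}; cost 1
[col 2] ABK: children A:{C}, BK:{A,T} ∪→ {A,C,T}; cost 1
[col 2] ABKQ: children ABK:{A,C,T}, Q:{A} ∩→ {A}; cost 0
[col 2] ABIKQ: children ABKQ:{A}, I:{G} ∪→ {A,G}; cost 1
[col 3] BK: children B:{G}, K:{T} ∪→ {G,T}; cost 1
[col 3] ABK: children A:{G}, BK:{G,T} ∩→ {G}; cost 0
[col 3] ABKQ: children ABK:{G}, Q:{C} ∪→ {C,G}; cost 1
[col 3] ABIKQ: children ABKQ:{C,G}, I:{T} ∪→ {C,G,T}; cost 1
[col 4] BK: children B:{G}, K:{A} ∪→ {A,G}; cost 1
[col 4] ABK: children A:{A}, BK:{A,G} ∩→ {A}; cost 0
[col 4] ABKQ: children ABK:{A}, Q:{A} ∩→ {A}; cost 0
[col 4] ABIKQ: children ABKQ:{A}, I:{A} ∩→ {A}; cost 0
[col 5] BK: children B:{A}, K:{G} ∪→ {A,G}; cost 1
[col 5] ABK: children A:{T}, BK:{A,G} ∪→ {A,G,T}; cost 1
[col 5] ABKQ: children ABK:{A,G,T}, Q:{C} ∪→ {A,C,G,T}; cost 1
[col 5] ABIKQ: children ABKQ:{A,C,G,T}, I:{C} ∩→ {C}; cost 0
[col 6] BK: children B:{A}, K:{T} ∪→ {A,T}; cost 1
[col 6] ABK: children A:{A}, BK:{A,T} ∩→ {A}; cost 0
[col 6] ABKQ: children ABK:{A}, Q:{T} ∪→ {A,T}; cost 1
[col 6] ABIKQ: children ABKQ:{A,T}, I:{C} ∪→ {A,C,T}; cost 1
per-site changes: [3, 2, 3, 3, 1, 3, 3]; total = 18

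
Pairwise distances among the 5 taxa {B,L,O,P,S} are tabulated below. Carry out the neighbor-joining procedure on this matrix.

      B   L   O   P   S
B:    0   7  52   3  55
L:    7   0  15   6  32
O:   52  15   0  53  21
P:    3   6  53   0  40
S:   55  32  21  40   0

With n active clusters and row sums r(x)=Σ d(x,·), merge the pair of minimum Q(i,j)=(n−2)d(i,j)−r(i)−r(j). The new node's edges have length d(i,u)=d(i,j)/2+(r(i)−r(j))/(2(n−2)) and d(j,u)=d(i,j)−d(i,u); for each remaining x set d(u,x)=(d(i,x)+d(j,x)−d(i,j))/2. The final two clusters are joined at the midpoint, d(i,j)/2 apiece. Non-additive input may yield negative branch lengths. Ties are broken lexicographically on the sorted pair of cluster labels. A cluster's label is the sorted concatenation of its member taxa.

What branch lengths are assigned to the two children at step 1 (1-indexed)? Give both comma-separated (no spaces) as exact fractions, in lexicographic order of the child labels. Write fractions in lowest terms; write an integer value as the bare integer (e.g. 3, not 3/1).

28/3,35/3

iteration 1: select O,S (d=21, Q=-226); attach at lengths (28/3, 35/3); label the merged cluster OS
  updated: d(B,OS)=43, d(L,OS)=13, d(OS,P)=36
iteration 2: select B,P (d=3, Q=-92); attach at lengths (7/2, -1/2); label the merged cluster BP
  updated: d(BP,L)=5, d(BP,OS)=38
iteration 3: select BP,L (d=5, Q=-56); attach at lengths (15, -10); label the merged cluster BLP
  updated: d(BLP,OS)=23
iteration 4: select BLP,OS (d=23); attach at lengths (23/2, 23/2); label the merged cluster BLOPS
final tree: (((B:7/2,P:-1/2):15,L:-10):23/2,(O:28/3,S:35/3):23/2)
total length: 52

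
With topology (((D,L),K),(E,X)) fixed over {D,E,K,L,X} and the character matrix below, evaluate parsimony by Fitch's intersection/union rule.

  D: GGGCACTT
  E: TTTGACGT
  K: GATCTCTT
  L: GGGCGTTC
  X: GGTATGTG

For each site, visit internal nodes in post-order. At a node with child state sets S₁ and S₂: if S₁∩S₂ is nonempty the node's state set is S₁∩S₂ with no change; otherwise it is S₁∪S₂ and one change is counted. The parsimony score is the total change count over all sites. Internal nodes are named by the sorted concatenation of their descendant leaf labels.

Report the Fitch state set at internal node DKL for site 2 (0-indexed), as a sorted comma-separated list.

[col 0] DL: children D:{G}, L:{G} ∩→ {G}; cost 0
[col 0] DKL: children DL:{G}, K:{G} ∩→ {G}; cost 0
[col 0] EX: children E:{T}, X:{G} ∪→ {G,T}; cost 1
[col 0] DEKLX: children DKL:{G}, EX:{G,T} ∩→ {G}; cost 0
[col 1] DL: children D:{G}, L:{G} ∩→ {G}; cost 0
[col 1] DKL: children DL:{G}, K:{A} ∪→ {A,G}; cost 1
[col 1] EX: children E:{T}, X:{G} ∪→ {G,T}; cost 1
[col 1] DEKLX: children DKL:{A,G}, EX:{G,T} ∩→ {G}; cost 0
[col 2] DL: children D:{G}, L:{G} ∩→ {G}; cost 0
[col 2] DKL: children DL:{G}, K:{T} ∪→ {G,T}; cost 1
[col 2] EX: children E:{T}, X:{T} ∩→ {T}; cost 0
[col 2] DEKLX: children DKL:{G,T}, EX:{T} ∩→ {T}; cost 0
[col 3] DL: children D:{C}, L:{C} ∩→ {C}; cost 0
[col 3] DKL: children DL:{C}, K:{C} ∩→ {C}; cost 0
[col 3] EX: children E:{G}, X:{A} ∪→ {A,G}; cost 1
[col 3] DEKLX: children DKL:{C}, EX:{A,G} ∪→ {A,C,G}; cost 1
[col 4] DL: children D:{A}, L:{G} ∪→ {A,G}; cost 1
[col 4] DKL: children DL:{A,G}, K:{T} ∪→ {A,G,T}; cost 1
[col 4] EX: children E:{A}, X:{T} ∪→ {A,T}; cost 1
[col 4] DEKLX: children DKL:{A,G,T}, EX:{A,T} ∩→ {A,T}; cost 0
[col 5] DL: children D:{C}, L:{T} ∪→ {C,T}; cost 1
[col 5] DKL: children DL:{C,T}, K:{C} ∩→ {C}; cost 0
[col 5] EX: children E:{C}, X:{G} ∪→ {C,G}; cost 1
[col 5] DEKLX: children DKL:{C}, EX:{C,G} ∩→ {C}; cost 0
[col 6] DL: children D:{T}, L:{T} ∩→ {T}; cost 0
[col 6] DKL: children DL:{T}, K:{T} ∩→ {T}; cost 0
[col 6] EX: children E:{G}, X:{T} ∪→ {G,T}; cost 1
[col 6] DEKLX: children DKL:{T}, EX:{G,T} ∩→ {T}; cost 0
[col 7] DL: children D:{T}, L:{C} ∪→ {C,T}; cost 1
[col 7] DKL: children DL:{C,T}, K:{T} ∩→ {T}; cost 0
[col 7] EX: children E:{T}, X:{G} ∪→ {G,T}; cost 1
[col 7] DEKLX: children DKL:{T}, EX:{G,T} ∩→ {T}; cost 0
per-site changes: [1, 2, 1, 2, 3, 2, 1, 2]; total = 14

G,T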